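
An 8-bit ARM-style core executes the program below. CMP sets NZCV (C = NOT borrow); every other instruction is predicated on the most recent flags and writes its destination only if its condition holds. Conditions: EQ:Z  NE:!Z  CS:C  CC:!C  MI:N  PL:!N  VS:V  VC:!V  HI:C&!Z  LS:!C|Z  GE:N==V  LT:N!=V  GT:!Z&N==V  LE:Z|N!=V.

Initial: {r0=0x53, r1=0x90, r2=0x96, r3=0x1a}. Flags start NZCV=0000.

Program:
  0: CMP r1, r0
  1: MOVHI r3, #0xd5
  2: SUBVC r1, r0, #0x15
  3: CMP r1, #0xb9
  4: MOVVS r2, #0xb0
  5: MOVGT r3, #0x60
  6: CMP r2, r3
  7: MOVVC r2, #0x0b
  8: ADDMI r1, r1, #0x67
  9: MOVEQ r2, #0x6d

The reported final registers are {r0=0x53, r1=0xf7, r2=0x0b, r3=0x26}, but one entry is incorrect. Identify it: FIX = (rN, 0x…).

[0] flags=0011 → (cmp)
[1] flags=0011 HI?T → r3=0xd5
[2] flags=0011 VC?F → skip
[3] flags=1000 → (cmp)
[4] flags=1000 VS?F → skip
[5] flags=1000 GT?F → skip
[6] flags=1000 → (cmp)
[7] flags=1000 VC?T → r2=0x0b
[8] flags=1000 MI?T → r1=0xf7
[9] flags=1000 EQ?F → skip

FIX = (r3, 0xd5)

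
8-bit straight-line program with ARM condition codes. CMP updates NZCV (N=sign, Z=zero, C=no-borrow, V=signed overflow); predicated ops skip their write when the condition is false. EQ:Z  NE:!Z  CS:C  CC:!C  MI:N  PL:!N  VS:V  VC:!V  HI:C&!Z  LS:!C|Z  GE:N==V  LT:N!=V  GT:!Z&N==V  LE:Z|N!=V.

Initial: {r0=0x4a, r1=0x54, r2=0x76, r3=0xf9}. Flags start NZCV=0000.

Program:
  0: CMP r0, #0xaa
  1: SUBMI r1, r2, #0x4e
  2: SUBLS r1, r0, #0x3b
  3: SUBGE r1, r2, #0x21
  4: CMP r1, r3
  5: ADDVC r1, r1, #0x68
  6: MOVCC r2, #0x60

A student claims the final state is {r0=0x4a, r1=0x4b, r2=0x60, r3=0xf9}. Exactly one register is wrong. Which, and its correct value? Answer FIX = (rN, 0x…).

FIX = (r1, 0xbd)

0: ✓ CMP  NZCV=1001
1: ✓ SUBMI  r1←0x28
2: ✓ SUBLS  r1←0x0f
3: ✓ SUBGE  r1←0x55
4: ✓ CMP  NZCV=0000
5: ✓ ADDVC  r1←0xbd
6: ✓ MOVCC  r2←0x60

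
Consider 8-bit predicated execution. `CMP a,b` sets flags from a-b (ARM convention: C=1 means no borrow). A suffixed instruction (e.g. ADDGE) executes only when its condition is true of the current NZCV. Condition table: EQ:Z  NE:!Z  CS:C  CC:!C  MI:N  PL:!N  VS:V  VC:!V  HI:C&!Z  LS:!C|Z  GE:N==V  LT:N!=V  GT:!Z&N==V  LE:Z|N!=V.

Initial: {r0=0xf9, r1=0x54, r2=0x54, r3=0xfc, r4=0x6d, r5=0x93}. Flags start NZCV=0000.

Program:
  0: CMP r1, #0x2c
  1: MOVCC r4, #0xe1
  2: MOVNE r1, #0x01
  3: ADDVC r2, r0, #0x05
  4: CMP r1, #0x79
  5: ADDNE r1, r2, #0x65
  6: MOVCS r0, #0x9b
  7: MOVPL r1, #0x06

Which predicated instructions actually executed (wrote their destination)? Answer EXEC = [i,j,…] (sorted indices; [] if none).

[0] flags=0010 → (cmp)
[1] flags=0010 CC?F → skip
[2] flags=0010 NE?T → r1=0x01
[3] flags=0010 VC?T → r2=0xfe
[4] flags=1000 → (cmp)
[5] flags=1000 NE?T → r1=0x63
[6] flags=1000 CS?F → skip
[7] flags=1000 PL?F → skip

EXEC = [2,3,5]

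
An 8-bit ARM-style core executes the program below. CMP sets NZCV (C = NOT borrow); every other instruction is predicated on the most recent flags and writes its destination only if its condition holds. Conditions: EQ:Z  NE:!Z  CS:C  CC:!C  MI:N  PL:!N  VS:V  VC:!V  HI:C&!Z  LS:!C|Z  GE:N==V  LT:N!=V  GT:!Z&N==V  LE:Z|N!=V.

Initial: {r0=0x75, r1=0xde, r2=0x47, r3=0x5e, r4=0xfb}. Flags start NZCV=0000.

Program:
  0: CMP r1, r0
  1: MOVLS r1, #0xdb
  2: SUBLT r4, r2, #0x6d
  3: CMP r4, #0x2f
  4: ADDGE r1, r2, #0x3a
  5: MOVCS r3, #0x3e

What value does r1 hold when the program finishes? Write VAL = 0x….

VAL = 0xde

[0] flags=0011 → (cmp)
[1] flags=0011 LS?F → skip
[2] flags=0011 LT?T → r4=0xda
[3] flags=1010 → (cmp)
[4] flags=1010 GE?F → skip
[5] flags=1010 CS?T → r3=0x3e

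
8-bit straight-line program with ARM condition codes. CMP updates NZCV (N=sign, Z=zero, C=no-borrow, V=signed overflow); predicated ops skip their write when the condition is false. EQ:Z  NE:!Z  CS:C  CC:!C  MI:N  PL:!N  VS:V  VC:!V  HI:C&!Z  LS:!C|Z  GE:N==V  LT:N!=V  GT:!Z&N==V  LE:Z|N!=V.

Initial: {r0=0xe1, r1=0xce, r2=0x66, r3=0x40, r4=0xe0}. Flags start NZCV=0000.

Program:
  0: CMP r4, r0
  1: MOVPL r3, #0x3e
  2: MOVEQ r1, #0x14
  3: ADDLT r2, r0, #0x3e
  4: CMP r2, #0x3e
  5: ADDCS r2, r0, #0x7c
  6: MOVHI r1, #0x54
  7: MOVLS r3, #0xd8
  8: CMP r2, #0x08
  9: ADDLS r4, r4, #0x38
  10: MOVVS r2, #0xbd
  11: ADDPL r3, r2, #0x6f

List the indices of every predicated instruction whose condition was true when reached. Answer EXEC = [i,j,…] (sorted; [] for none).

EXEC = [3,7,11]

[0] flags=1000 → (cmp)
[1] flags=1000 PL?F → skip
[2] flags=1000 EQ?F → skip
[3] flags=1000 LT?T → r2=0x1f
[4] flags=1000 → (cmp)
[5] flags=1000 CS?F → skip
[6] flags=1000 HI?F → skip
[7] flags=1000 LS?T → r3=0xd8
[8] flags=0010 → (cmp)
[9] flags=0010 LS?F → skip
[10] flags=0010 VS?F → skip
[11] flags=0010 PL?T → r3=0x8e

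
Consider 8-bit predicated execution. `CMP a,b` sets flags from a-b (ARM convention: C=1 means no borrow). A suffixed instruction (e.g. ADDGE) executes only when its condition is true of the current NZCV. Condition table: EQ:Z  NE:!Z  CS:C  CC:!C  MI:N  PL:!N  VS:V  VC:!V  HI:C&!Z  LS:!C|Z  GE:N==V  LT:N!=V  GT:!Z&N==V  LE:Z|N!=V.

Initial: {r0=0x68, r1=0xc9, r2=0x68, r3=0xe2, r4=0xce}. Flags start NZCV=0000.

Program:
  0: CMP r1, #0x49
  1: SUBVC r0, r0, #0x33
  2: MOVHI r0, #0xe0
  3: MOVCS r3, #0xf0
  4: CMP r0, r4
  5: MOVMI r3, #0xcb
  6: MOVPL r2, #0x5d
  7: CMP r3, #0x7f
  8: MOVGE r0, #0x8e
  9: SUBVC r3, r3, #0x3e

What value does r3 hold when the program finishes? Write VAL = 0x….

VAL = 0xf0

[0] flags=1010 → (cmp)
[1] flags=1010 VC?T → r0=0x35
[2] flags=1010 HI?T → r0=0xe0
[3] flags=1010 CS?T → r3=0xf0
[4] flags=0010 → (cmp)
[5] flags=0010 MI?F → skip
[6] flags=0010 PL?T → r2=0x5d
[7] flags=0011 → (cmp)
[8] flags=0011 GE?F → skip
[9] flags=0011 VC?F → skip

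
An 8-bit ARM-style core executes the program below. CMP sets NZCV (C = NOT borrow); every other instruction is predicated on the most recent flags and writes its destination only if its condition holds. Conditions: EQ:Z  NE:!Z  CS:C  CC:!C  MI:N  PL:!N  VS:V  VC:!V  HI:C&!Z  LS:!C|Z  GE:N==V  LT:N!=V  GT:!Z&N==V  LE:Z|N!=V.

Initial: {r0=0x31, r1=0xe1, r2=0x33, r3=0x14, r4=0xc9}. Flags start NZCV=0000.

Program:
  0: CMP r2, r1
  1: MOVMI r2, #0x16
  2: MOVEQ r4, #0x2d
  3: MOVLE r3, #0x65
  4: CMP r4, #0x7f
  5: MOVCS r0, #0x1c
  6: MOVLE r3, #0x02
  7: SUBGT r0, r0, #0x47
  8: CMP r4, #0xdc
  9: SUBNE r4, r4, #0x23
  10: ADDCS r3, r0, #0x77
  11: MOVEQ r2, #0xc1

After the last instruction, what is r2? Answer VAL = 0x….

VAL = 0x33

0: ✓ CMP  NZCV=0000
1: · MOVMI
2: · MOVEQ
3: · MOVLE
4: ✓ CMP  NZCV=0011
5: ✓ MOVCS  r0←0x1c
6: ✓ MOVLE  r3←0x02
7: · SUBGT
8: ✓ CMP  NZCV=1000
9: ✓ SUBNE  r4←0xa6
10: · ADDCS
11: · MOVEQ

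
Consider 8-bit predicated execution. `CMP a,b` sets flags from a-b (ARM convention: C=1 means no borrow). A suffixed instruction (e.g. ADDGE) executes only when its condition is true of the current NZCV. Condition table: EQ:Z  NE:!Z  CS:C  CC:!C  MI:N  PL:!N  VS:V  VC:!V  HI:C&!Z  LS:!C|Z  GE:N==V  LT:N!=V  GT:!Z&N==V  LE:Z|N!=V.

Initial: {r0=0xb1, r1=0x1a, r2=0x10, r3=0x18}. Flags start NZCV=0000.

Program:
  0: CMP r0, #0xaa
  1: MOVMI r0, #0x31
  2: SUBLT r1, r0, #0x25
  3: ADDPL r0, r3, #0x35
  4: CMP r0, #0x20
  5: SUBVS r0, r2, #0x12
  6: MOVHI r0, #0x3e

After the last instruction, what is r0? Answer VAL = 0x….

[0] flags=0010 → (cmp)
[1] flags=0010 MI?F → skip
[2] flags=0010 LT?F → skip
[3] flags=0010 PL?T → r0=0x4d
[4] flags=0010 → (cmp)
[5] flags=0010 VS?F → skip
[6] flags=0010 HI?T → r0=0x3e

VAL = 0x3e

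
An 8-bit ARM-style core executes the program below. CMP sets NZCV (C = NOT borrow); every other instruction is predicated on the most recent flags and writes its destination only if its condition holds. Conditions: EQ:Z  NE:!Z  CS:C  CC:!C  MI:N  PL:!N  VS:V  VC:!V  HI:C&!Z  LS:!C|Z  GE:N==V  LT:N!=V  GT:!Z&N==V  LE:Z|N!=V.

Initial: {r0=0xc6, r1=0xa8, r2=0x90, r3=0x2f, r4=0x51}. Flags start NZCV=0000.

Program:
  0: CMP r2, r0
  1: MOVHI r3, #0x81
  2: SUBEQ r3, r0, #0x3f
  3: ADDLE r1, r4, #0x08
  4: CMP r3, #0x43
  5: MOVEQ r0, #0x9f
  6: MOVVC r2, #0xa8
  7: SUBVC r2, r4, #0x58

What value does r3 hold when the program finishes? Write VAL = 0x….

0: ✓ CMP  NZCV=1000
1: · MOVHI
2: · SUBEQ
3: ✓ ADDLE  r1←0x59
4: ✓ CMP  NZCV=1000
5: · MOVEQ
6: ✓ MOVVC  r2←0xa8
7: ✓ SUBVC  r2←0xf9

VAL = 0x2f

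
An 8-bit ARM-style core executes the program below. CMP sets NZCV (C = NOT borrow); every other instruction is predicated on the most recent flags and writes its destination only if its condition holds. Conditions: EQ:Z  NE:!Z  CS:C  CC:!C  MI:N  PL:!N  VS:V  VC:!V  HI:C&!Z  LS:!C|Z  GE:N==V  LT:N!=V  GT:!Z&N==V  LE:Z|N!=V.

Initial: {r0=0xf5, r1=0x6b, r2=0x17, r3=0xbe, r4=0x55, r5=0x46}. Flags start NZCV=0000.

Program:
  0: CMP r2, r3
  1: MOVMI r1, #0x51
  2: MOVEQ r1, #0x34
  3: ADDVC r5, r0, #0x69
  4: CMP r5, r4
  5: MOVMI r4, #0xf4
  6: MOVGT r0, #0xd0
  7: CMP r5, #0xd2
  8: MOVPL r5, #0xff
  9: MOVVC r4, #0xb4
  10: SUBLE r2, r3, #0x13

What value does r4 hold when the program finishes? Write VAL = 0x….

VAL = 0x55

[0] flags=0000 → (cmp)
[1] flags=0000 MI?F → skip
[2] flags=0000 EQ?F → skip
[3] flags=0000 VC?T → r5=0x5e
[4] flags=0010 → (cmp)
[5] flags=0010 MI?F → skip
[6] flags=0010 GT?T → r0=0xd0
[7] flags=1001 → (cmp)
[8] flags=1001 PL?F → skip
[9] flags=1001 VC?F → skip
[10] flags=1001 LE?F → skip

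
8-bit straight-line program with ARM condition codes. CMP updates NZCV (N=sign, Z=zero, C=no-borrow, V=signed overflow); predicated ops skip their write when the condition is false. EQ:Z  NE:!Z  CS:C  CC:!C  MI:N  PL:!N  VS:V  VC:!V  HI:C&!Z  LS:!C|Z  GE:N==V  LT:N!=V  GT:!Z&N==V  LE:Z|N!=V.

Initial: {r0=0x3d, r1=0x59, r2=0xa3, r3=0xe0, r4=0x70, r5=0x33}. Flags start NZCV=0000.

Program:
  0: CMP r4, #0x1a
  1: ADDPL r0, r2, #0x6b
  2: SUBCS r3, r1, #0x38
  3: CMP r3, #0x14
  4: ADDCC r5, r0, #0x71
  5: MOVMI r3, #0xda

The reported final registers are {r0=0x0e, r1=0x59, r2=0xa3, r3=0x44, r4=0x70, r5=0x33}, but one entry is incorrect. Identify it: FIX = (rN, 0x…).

0: ✓ CMP  NZCV=0010
1: ✓ ADDPL  r0←0x0e
2: ✓ SUBCS  r3←0x21
3: ✓ CMP  NZCV=0010
4: · ADDCC
5: · MOVMI

FIX = (r3, 0x21)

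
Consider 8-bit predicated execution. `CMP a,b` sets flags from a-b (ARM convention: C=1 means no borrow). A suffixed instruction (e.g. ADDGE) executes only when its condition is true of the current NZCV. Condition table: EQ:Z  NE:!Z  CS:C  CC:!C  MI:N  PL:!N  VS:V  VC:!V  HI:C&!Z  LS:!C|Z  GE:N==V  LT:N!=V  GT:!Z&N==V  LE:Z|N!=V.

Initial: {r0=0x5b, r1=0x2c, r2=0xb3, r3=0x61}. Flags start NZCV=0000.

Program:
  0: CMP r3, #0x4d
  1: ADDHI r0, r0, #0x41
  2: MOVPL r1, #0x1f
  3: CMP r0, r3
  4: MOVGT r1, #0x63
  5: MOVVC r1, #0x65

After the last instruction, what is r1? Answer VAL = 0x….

0: ✓ CMP  NZCV=0010
1: ✓ ADDHI  r0←0x9c
2: ✓ MOVPL  r1←0x1f
3: ✓ CMP  NZCV=0011
4: · MOVGT
5: · MOVVC

VAL = 0x1f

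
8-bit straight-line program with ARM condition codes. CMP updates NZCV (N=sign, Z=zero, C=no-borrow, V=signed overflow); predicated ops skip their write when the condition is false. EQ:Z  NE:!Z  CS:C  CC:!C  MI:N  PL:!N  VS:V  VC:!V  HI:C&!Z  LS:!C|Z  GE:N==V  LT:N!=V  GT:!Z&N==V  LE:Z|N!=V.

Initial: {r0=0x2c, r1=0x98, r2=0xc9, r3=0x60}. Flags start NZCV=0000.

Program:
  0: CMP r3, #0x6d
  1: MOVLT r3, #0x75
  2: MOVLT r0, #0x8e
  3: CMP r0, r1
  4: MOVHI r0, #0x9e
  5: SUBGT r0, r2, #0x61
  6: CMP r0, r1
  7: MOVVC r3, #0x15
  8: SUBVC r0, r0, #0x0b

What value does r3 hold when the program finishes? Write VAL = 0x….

0: ✓ CMP  NZCV=1000
1: ✓ MOVLT  r3←0x75
2: ✓ MOVLT  r0←0x8e
3: ✓ CMP  NZCV=1000
4: · MOVHI
5: · SUBGT
6: ✓ CMP  NZCV=1000
7: ✓ MOVVC  r3←0x15
8: ✓ SUBVC  r0←0x83

VAL = 0x15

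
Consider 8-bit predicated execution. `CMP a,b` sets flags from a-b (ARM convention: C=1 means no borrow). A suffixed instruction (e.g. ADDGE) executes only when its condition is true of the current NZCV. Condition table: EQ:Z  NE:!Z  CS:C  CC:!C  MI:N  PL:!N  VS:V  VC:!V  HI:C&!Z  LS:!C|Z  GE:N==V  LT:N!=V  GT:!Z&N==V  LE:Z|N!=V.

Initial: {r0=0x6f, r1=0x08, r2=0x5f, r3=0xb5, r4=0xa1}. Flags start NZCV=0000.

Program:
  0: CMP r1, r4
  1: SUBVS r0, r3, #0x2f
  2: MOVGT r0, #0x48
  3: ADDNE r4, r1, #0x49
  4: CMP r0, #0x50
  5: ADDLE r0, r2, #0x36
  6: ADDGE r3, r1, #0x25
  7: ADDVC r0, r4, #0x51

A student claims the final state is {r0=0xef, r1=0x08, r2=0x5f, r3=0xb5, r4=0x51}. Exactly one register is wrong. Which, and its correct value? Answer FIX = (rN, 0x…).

FIX = (r0, 0xa2)

0: ✓ CMP  NZCV=0000
1: · SUBVS
2: ✓ MOVGT  r0←0x48
3: ✓ ADDNE  r4←0x51
4: ✓ CMP  NZCV=1000
5: ✓ ADDLE  r0←0x95
6: · ADDGE
7: ✓ ADDVC  r0←0xa2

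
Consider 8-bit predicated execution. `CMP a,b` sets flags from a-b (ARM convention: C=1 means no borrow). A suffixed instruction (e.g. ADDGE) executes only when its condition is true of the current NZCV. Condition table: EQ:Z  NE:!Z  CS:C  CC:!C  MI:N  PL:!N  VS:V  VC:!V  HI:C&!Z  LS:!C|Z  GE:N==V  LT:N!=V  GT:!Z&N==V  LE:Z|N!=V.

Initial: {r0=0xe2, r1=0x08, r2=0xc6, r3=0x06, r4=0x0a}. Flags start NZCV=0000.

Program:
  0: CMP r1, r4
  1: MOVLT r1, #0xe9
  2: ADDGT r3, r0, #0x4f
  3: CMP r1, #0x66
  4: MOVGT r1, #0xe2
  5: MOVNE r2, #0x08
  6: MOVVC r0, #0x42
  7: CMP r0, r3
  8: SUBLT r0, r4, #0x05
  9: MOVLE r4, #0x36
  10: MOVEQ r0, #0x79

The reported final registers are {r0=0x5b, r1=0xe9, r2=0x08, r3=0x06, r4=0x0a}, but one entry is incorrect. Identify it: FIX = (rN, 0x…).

[0] flags=1000 → (cmp)
[1] flags=1000 LT?T → r1=0xe9
[2] flags=1000 GT?F → skip
[3] flags=1010 → (cmp)
[4] flags=1010 GT?F → skip
[5] flags=1010 NE?T → r2=0x08
[6] flags=1010 VC?T → r0=0x42
[7] flags=0010 → (cmp)
[8] flags=0010 LT?F → skip
[9] flags=0010 LE?F → skip
[10] flags=0010 EQ?F → skip

FIX = (r0, 0x42)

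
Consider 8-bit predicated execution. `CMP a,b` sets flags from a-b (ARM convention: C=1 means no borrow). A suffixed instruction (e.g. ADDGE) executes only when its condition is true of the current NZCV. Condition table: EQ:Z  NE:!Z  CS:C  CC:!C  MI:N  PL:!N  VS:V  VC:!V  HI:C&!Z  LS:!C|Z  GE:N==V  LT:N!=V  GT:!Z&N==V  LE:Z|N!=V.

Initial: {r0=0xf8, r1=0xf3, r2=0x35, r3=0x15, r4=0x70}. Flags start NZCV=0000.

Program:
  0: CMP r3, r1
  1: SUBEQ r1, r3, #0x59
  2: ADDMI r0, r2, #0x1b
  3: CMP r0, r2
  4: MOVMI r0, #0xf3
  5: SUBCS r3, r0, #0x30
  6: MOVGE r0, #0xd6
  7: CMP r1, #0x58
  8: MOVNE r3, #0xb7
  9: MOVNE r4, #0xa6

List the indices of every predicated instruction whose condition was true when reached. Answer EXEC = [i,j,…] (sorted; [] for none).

0: ✓ CMP  NZCV=0000
1: · SUBEQ
2: · ADDMI
3: ✓ CMP  NZCV=1010
4: ✓ MOVMI  r0←0xf3
5: ✓ SUBCS  r3←0xc3
6: · MOVGE
7: ✓ CMP  NZCV=1010
8: ✓ MOVNE  r3←0xb7
9: ✓ MOVNE  r4←0xa6

EXEC = [4,5,8,9]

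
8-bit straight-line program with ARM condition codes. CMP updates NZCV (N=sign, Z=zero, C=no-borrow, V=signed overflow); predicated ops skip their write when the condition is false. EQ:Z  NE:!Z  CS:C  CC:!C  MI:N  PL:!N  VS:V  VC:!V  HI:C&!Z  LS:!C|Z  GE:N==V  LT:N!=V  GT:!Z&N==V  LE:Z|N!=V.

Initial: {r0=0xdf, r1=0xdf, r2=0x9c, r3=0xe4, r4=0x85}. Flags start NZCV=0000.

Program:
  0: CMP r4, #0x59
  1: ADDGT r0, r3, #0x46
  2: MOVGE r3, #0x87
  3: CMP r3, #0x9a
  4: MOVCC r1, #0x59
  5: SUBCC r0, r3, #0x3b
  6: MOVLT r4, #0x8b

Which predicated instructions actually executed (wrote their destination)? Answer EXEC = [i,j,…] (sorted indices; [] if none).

0: ✓ CMP  NZCV=0011
1: · ADDGT
2: · MOVGE
3: ✓ CMP  NZCV=0010
4: · MOVCC
5: · SUBCC
6: · MOVLT

EXEC = []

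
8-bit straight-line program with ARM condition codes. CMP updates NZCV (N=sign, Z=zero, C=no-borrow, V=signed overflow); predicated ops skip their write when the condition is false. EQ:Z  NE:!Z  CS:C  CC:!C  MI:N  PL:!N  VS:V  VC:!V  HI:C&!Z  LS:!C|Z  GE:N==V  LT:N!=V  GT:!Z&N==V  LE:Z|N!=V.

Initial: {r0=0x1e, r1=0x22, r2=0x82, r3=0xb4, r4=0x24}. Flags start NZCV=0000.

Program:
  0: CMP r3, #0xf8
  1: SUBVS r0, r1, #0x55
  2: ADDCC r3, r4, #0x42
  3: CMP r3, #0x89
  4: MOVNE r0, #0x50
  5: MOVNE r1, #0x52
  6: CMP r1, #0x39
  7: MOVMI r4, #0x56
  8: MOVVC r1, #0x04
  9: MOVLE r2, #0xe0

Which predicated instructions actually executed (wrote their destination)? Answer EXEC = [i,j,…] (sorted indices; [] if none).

EXEC = [2,4,5,8]

[0] flags=1000 → (cmp)
[1] flags=1000 VS?F → skip
[2] flags=1000 CC?T → r3=0x66
[3] flags=1001 → (cmp)
[4] flags=1001 NE?T → r0=0x50
[5] flags=1001 NE?T → r1=0x52
[6] flags=0010 → (cmp)
[7] flags=0010 MI?F → skip
[8] flags=0010 VC?T → r1=0x04
[9] flags=0010 LE?F → skip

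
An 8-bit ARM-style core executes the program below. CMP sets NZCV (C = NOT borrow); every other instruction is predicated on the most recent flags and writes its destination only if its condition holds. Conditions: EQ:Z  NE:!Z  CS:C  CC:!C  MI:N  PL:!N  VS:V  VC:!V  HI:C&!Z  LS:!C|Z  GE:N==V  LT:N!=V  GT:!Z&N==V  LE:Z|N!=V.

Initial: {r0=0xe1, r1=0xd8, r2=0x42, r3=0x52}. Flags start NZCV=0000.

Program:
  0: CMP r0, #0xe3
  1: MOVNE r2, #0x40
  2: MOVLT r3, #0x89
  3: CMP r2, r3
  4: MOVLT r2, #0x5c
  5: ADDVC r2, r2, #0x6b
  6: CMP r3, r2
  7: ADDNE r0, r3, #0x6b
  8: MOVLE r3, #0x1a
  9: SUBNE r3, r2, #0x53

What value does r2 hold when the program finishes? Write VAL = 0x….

[0] flags=1000 → (cmp)
[1] flags=1000 NE?T → r2=0x40
[2] flags=1000 LT?T → r3=0x89
[3] flags=1001 → (cmp)
[4] flags=1001 LT?F → skip
[5] flags=1001 VC?F → skip
[6] flags=0011 → (cmp)
[7] flags=0011 NE?T → r0=0xf4
[8] flags=0011 LE?T → r3=0x1a
[9] flags=0011 NE?T → r3=0xed

VAL = 0x40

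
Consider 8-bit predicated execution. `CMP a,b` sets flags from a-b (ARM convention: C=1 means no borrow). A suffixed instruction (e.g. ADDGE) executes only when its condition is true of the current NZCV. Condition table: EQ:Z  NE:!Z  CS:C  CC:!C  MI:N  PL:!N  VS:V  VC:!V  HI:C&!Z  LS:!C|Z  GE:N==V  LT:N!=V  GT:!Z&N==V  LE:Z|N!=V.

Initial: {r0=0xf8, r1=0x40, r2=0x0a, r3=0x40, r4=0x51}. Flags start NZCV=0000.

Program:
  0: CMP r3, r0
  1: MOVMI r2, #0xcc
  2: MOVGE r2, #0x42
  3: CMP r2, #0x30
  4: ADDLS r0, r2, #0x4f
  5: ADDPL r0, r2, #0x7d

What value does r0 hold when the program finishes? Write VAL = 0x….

VAL = 0xbf

0: ✓ CMP  NZCV=0000
1: · MOVMI
2: ✓ MOVGE  r2←0x42
3: ✓ CMP  NZCV=0010
4: · ADDLS
5: ✓ ADDPL  r0←0xbf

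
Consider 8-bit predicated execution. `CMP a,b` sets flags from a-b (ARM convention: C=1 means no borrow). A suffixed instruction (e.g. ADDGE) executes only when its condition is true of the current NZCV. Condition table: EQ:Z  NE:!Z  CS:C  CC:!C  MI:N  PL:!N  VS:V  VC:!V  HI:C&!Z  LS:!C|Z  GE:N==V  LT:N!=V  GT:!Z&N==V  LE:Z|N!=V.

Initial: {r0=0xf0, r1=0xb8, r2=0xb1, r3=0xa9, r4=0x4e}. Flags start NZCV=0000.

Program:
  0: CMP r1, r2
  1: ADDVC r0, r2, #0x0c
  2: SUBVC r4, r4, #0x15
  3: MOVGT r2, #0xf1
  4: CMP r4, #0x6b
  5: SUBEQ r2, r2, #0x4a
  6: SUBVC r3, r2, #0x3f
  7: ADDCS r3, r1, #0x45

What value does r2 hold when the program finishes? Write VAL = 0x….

0: ✓ CMP  NZCV=0010
1: ✓ ADDVC  r0←0xbd
2: ✓ SUBVC  r4←0x39
3: ✓ MOVGT  r2←0xf1
4: ✓ CMP  NZCV=1000
5: · SUBEQ
6: ✓ SUBVC  r3←0xb2
7: · ADDCS

VAL = 0xf1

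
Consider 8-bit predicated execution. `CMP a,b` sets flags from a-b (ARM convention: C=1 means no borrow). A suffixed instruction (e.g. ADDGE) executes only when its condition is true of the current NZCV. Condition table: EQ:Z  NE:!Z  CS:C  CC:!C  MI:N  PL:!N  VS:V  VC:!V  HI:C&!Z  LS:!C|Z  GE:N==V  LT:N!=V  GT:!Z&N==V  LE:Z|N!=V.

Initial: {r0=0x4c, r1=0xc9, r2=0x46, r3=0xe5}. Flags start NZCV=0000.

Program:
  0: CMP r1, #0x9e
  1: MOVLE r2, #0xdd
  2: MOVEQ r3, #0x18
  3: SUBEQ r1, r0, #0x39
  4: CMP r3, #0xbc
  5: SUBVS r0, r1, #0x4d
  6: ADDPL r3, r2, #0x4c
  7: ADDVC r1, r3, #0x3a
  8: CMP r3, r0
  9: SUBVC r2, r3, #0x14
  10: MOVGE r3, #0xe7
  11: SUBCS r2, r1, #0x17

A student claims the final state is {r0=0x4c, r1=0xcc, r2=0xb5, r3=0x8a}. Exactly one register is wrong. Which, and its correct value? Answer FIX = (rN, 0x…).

FIX = (r3, 0x92)

0: ✓ CMP  NZCV=0010
1: · MOVLE
2: · MOVEQ
3: · SUBEQ
4: ✓ CMP  NZCV=0010
5: · SUBVS
6: ✓ ADDPL  r3←0x92
7: ✓ ADDVC  r1←0xcc
8: ✓ CMP  NZCV=0011
9: · SUBVC
10: · MOVGE
11: ✓ SUBCS  r2←0xb5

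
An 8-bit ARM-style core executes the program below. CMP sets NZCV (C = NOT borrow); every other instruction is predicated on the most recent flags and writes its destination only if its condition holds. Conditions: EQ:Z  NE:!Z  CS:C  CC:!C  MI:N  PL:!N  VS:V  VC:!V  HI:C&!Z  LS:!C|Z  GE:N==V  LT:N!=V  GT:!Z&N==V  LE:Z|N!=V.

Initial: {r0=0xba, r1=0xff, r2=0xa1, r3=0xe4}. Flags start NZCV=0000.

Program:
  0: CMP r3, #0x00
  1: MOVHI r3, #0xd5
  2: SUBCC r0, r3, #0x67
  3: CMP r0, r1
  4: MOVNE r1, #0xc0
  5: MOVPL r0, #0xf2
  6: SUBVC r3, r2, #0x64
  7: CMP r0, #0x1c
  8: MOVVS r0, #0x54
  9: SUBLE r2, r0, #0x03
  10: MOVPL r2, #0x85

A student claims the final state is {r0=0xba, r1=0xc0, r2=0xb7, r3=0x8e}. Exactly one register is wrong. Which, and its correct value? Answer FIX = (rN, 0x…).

0: ✓ CMP  NZCV=1010
1: ✓ MOVHI  r3←0xd5
2: · SUBCC
3: ✓ CMP  NZCV=1000
4: ✓ MOVNE  r1←0xc0
5: · MOVPL
6: ✓ SUBVC  r3←0x3d
7: ✓ CMP  NZCV=1010
8: · MOVVS
9: ✓ SUBLE  r2←0xb7
10: · MOVPL

FIX = (r3, 0x3d)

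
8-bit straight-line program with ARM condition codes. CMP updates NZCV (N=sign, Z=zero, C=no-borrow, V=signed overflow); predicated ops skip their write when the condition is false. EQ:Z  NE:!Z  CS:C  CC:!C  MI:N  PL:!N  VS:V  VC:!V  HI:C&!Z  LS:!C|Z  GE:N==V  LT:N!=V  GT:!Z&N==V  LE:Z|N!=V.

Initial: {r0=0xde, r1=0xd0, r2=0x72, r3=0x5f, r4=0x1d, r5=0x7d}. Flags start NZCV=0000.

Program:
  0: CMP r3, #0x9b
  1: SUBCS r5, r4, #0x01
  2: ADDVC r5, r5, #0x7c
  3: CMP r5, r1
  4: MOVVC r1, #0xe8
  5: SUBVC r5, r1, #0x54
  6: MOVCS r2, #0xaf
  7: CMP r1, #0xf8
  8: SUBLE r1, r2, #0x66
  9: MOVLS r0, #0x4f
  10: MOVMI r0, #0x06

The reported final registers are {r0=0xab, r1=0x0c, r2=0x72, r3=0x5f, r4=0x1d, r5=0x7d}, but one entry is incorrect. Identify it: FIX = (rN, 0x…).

0: ✓ CMP  NZCV=1001
1: · SUBCS
2: · ADDVC
3: ✓ CMP  NZCV=1001
4: · MOVVC
5: · SUBVC
6: · MOVCS
7: ✓ CMP  NZCV=1000
8: ✓ SUBLE  r1←0x0c
9: ✓ MOVLS  r0←0x4f
10: ✓ MOVMI  r0←0x06

FIX = (r0, 0x06)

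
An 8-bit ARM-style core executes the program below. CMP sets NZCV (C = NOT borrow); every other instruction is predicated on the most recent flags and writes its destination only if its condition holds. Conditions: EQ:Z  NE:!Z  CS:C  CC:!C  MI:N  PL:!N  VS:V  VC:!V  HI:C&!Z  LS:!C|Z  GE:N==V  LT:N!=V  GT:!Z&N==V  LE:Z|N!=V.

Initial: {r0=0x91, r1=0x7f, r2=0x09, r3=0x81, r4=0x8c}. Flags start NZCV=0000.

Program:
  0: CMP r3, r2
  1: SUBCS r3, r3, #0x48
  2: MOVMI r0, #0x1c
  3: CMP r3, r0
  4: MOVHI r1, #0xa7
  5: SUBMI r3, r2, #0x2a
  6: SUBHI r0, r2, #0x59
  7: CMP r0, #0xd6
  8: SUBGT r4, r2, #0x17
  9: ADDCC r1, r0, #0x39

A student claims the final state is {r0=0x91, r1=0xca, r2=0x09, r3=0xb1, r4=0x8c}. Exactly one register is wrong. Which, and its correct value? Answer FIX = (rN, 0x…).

FIX = (r3, 0xdf)

[0] flags=0011 → (cmp)
[1] flags=0011 CS?T → r3=0x39
[2] flags=0011 MI?F → skip
[3] flags=1001 → (cmp)
[4] flags=1001 HI?F → skip
[5] flags=1001 MI?T → r3=0xdf
[6] flags=1001 HI?F → skip
[7] flags=1000 → (cmp)
[8] flags=1000 GT?F → skip
[9] flags=1000 CC?T → r1=0xca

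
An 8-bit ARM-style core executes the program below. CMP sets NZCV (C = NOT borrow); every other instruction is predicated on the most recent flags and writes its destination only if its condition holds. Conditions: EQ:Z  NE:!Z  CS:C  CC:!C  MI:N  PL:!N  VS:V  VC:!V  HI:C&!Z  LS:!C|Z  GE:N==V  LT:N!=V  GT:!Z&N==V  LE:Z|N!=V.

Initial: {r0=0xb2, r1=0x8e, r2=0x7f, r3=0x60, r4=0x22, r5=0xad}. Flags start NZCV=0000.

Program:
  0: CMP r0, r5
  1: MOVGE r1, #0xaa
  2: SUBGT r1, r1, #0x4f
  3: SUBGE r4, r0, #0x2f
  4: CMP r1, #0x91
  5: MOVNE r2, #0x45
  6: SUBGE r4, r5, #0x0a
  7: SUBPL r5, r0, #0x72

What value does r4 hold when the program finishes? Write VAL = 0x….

VAL = 0xa3

[0] flags=0010 → (cmp)
[1] flags=0010 GE?T → r1=0xaa
[2] flags=0010 GT?T → r1=0x5b
[3] flags=0010 GE?T → r4=0x83
[4] flags=1001 → (cmp)
[5] flags=1001 NE?T → r2=0x45
[6] flags=1001 GE?T → r4=0xa3
[7] flags=1001 PL?F → skip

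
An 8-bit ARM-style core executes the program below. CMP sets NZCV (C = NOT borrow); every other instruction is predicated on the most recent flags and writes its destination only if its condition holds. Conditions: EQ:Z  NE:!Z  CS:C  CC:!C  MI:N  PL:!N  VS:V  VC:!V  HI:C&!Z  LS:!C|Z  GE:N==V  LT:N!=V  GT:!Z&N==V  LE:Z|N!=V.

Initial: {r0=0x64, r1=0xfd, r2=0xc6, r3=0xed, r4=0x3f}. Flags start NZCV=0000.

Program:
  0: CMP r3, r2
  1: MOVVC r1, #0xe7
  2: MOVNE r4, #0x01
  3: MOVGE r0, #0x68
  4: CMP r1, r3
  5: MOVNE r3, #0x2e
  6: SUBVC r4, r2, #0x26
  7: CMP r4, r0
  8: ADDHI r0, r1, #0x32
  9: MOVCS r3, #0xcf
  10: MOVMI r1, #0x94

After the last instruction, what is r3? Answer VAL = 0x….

VAL = 0xcf

[0] flags=0010 → (cmp)
[1] flags=0010 VC?T → r1=0xe7
[2] flags=0010 NE?T → r4=0x01
[3] flags=0010 GE?T → r0=0x68
[4] flags=1000 → (cmp)
[5] flags=1000 NE?T → r3=0x2e
[6] flags=1000 VC?T → r4=0xa0
[7] flags=0011 → (cmp)
[8] flags=0011 HI?T → r0=0x19
[9] flags=0011 CS?T → r3=0xcf
[10] flags=0011 MI?F → skip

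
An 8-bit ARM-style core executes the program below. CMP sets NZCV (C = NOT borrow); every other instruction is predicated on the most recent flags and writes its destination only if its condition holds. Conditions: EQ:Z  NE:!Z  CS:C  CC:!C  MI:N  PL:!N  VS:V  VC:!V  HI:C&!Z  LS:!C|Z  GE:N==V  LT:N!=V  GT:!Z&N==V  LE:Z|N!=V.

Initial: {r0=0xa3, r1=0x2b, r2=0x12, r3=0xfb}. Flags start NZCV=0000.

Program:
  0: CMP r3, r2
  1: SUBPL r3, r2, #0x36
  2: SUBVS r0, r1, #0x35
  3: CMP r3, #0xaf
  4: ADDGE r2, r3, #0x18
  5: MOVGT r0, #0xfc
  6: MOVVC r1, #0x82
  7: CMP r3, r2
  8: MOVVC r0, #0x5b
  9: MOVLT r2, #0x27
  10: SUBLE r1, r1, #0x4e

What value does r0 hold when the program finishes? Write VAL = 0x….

[0] flags=1010 → (cmp)
[1] flags=1010 PL?F → skip
[2] flags=1010 VS?F → skip
[3] flags=0010 → (cmp)
[4] flags=0010 GE?T → r2=0x13
[5] flags=0010 GT?T → r0=0xfc
[6] flags=0010 VC?T → r1=0x82
[7] flags=1010 → (cmp)
[8] flags=1010 VC?T → r0=0x5b
[9] flags=1010 LT?T → r2=0x27
[10] flags=1010 LE?T → r1=0x34

VAL = 0x5b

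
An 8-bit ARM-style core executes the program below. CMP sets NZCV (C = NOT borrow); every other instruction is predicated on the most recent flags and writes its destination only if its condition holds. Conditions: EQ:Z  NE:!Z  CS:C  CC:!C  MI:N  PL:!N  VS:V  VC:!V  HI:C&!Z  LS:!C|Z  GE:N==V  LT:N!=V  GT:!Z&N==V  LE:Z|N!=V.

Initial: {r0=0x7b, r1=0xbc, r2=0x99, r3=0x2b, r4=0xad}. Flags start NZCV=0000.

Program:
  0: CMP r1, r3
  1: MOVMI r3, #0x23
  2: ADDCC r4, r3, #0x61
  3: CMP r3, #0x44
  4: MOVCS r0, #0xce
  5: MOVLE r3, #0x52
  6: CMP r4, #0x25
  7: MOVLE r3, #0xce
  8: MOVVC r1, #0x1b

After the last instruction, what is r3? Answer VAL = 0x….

0: ✓ CMP  NZCV=1010
1: ✓ MOVMI  r3←0x23
2: · ADDCC
3: ✓ CMP  NZCV=1000
4: · MOVCS
5: ✓ MOVLE  r3←0x52
6: ✓ CMP  NZCV=1010
7: ✓ MOVLE  r3←0xce
8: ✓ MOVVC  r1←0x1b

VAL = 0xce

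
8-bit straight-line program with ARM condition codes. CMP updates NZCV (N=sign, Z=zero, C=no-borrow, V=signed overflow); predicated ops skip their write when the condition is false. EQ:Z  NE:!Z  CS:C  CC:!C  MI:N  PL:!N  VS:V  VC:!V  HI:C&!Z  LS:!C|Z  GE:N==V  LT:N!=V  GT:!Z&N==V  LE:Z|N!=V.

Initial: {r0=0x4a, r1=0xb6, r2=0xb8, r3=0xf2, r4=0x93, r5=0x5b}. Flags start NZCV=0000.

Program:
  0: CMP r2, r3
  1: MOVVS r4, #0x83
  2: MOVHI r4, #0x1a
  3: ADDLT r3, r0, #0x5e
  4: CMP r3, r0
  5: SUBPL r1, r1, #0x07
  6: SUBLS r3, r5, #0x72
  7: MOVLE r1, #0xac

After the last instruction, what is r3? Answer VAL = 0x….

[0] flags=1000 → (cmp)
[1] flags=1000 VS?F → skip
[2] flags=1000 HI?F → skip
[3] flags=1000 LT?T → r3=0xa8
[4] flags=0011 → (cmp)
[5] flags=0011 PL?T → r1=0xaf
[6] flags=0011 LS?F → skip
[7] flags=0011 LE?T → r1=0xac

VAL = 0xa8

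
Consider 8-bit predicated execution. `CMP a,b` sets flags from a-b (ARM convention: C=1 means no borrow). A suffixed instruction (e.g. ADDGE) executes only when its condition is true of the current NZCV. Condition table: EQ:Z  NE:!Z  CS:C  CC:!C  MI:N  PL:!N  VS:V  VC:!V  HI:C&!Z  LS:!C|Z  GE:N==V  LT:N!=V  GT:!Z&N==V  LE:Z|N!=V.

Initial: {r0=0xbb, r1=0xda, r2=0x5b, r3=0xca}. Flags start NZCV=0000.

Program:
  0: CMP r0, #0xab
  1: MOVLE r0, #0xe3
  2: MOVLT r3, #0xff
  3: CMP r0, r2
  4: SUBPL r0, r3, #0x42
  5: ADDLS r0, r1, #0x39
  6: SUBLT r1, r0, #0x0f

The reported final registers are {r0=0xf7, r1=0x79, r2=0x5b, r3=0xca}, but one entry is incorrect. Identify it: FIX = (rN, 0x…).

0: ✓ CMP  NZCV=0010
1: · MOVLE
2: · MOVLT
3: ✓ CMP  NZCV=0011
4: ✓ SUBPL  r0←0x88
5: · ADDLS
6: ✓ SUBLT  r1←0x79

FIX = (r0, 0x88)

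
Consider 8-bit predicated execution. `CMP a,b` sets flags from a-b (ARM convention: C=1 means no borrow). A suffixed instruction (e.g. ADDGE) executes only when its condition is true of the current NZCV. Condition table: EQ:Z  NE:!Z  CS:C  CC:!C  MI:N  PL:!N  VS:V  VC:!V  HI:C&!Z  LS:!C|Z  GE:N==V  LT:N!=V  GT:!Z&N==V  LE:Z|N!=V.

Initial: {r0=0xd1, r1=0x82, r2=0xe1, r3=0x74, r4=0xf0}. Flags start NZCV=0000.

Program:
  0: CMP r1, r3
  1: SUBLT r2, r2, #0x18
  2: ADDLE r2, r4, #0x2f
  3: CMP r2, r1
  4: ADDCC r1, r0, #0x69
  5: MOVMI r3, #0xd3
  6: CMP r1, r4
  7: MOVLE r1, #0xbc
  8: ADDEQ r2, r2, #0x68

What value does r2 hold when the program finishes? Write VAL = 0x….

VAL = 0x1f

0: ✓ CMP  NZCV=0011
1: ✓ SUBLT  r2←0xc9
2: ✓ ADDLE  r2←0x1f
3: ✓ CMP  NZCV=1001
4: ✓ ADDCC  r1←0x3a
5: ✓ MOVMI  r3←0xd3
6: ✓ CMP  NZCV=0000
7: · MOVLE
8: · ADDEQ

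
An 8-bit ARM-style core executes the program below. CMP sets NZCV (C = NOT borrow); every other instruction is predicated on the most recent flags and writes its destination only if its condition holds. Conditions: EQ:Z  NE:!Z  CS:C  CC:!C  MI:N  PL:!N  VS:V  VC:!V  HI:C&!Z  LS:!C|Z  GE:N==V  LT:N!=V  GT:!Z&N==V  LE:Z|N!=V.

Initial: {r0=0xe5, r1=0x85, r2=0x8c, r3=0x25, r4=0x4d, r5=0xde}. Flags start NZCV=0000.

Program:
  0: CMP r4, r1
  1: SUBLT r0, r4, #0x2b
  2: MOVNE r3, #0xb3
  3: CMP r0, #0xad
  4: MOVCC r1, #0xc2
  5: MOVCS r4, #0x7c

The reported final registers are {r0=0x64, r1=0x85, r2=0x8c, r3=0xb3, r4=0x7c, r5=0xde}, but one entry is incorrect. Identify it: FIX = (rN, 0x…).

[0] flags=1001 → (cmp)
[1] flags=1001 LT?F → skip
[2] flags=1001 NE?T → r3=0xb3
[3] flags=0010 → (cmp)
[4] flags=0010 CC?F → skip
[5] flags=0010 CS?T → r4=0x7c

FIX = (r0, 0xe5)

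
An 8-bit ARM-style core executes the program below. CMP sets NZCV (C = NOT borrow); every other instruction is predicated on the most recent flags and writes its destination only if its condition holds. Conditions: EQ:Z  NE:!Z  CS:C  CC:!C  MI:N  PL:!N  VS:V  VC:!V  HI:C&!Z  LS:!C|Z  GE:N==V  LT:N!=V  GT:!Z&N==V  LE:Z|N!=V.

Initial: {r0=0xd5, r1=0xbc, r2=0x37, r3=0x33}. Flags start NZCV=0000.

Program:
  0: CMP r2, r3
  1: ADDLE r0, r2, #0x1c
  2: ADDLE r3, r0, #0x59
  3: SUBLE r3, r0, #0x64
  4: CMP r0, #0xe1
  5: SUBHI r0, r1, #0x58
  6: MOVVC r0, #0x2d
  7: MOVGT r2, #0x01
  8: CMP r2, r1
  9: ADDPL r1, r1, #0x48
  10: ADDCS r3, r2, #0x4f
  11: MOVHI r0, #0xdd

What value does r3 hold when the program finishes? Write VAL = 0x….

[0] flags=0010 → (cmp)
[1] flags=0010 LE?F → skip
[2] flags=0010 LE?F → skip
[3] flags=0010 LE?F → skip
[4] flags=1000 → (cmp)
[5] flags=1000 HI?F → skip
[6] flags=1000 VC?T → r0=0x2d
[7] flags=1000 GT?F → skip
[8] flags=0000 → (cmp)
[9] flags=0000 PL?T → r1=0x04
[10] flags=0000 CS?F → skip
[11] flags=0000 HI?F → skip

VAL = 0x33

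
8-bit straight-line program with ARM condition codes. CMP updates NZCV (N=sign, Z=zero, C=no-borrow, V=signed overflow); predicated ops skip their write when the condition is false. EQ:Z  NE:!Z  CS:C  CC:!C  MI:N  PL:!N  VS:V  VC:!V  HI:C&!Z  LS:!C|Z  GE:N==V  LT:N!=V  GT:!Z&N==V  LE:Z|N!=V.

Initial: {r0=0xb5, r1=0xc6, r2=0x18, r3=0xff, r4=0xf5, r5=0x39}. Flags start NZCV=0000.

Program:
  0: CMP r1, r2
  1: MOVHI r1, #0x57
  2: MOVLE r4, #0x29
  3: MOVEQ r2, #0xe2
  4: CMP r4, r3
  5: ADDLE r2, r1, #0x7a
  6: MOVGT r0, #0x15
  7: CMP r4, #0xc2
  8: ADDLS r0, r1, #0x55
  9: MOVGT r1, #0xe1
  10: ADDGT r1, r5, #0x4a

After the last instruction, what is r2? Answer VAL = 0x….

VAL = 0x18

0: ✓ CMP  NZCV=1010
1: ✓ MOVHI  r1←0x57
2: ✓ MOVLE  r4←0x29
3: · MOVEQ
4: ✓ CMP  NZCV=0000
5: · ADDLE
6: ✓ MOVGT  r0←0x15
7: ✓ CMP  NZCV=0000
8: ✓ ADDLS  r0←0xac
9: ✓ MOVGT  r1←0xe1
10: ✓ ADDGT  r1←0x83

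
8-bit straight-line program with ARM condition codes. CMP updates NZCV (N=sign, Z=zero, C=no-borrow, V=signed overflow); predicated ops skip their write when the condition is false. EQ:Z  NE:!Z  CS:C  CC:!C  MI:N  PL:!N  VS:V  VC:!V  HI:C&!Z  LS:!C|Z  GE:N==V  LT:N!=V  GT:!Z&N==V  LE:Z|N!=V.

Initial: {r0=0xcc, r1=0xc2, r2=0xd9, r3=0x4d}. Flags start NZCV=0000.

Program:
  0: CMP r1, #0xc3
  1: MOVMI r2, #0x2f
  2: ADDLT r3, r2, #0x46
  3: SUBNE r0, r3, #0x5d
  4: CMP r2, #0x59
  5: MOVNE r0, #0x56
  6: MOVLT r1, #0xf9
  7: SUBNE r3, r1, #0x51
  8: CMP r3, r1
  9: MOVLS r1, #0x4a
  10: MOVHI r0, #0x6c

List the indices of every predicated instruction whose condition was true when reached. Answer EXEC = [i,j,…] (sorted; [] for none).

EXEC = [1,2,3,5,6,7,9]

[0] flags=1000 → (cmp)
[1] flags=1000 MI?T → r2=0x2f
[2] flags=1000 LT?T → r3=0x75
[3] flags=1000 NE?T → r0=0x18
[4] flags=1000 → (cmp)
[5] flags=1000 NE?T → r0=0x56
[6] flags=1000 LT?T → r1=0xf9
[7] flags=1000 NE?T → r3=0xa8
[8] flags=1000 → (cmp)
[9] flags=1000 LS?T → r1=0x4a
[10] flags=1000 HI?F → skip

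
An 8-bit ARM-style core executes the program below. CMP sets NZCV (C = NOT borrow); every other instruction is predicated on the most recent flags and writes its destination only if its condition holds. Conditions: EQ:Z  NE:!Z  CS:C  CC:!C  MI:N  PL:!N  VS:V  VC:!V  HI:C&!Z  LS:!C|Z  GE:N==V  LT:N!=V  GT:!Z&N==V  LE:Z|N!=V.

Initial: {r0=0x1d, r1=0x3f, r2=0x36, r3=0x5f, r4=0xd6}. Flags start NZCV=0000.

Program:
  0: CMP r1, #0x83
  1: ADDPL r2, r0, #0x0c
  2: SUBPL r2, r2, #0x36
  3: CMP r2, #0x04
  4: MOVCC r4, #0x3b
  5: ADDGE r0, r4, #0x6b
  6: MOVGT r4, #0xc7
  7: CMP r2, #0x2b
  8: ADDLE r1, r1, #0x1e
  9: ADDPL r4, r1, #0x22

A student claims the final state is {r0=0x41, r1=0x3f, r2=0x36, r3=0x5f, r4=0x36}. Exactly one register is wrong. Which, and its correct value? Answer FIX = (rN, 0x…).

FIX = (r4, 0x61)

[0] flags=1001 → (cmp)
[1] flags=1001 PL?F → skip
[2] flags=1001 PL?F → skip
[3] flags=0010 → (cmp)
[4] flags=0010 CC?F → skip
[5] flags=0010 GE?T → r0=0x41
[6] flags=0010 GT?T → r4=0xc7
[7] flags=0010 → (cmp)
[8] flags=0010 LE?F → skip
[9] flags=0010 PL?T → r4=0x61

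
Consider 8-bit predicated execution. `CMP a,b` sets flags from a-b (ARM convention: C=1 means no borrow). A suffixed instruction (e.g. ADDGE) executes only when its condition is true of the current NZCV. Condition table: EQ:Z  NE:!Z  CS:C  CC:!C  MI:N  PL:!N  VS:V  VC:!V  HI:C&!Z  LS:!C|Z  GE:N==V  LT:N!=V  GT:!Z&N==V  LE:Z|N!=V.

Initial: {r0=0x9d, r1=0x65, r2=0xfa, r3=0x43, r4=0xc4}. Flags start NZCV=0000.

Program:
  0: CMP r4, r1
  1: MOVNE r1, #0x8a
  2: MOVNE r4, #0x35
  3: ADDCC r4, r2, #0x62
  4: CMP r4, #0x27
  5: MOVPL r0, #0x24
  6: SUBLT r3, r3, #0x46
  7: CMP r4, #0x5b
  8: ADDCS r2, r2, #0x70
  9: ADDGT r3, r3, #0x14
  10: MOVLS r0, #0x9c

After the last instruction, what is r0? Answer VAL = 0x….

0: ✓ CMP  NZCV=0011
1: ✓ MOVNE  r1←0x8a
2: ✓ MOVNE  r4←0x35
3: · ADDCC
4: ✓ CMP  NZCV=0010
5: ✓ MOVPL  r0←0x24
6: · SUBLT
7: ✓ CMP  NZCV=1000
8: · ADDCS
9: · ADDGT
10: ✓ MOVLS  r0←0x9c

VAL = 0x9c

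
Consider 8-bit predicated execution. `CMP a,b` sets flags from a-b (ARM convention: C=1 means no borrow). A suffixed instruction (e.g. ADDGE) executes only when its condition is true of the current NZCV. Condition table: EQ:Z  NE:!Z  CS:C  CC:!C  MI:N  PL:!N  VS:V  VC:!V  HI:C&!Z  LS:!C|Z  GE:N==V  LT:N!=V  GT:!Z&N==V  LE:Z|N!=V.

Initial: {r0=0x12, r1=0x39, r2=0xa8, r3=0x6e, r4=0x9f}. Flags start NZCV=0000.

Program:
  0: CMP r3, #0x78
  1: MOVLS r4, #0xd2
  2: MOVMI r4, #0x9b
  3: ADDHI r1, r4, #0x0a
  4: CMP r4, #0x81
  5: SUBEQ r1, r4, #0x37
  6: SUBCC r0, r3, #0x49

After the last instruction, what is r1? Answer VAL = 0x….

VAL = 0x39

0: ✓ CMP  NZCV=1000
1: ✓ MOVLS  r4←0xd2
2: ✓ MOVMI  r4←0x9b
3: · ADDHI
4: ✓ CMP  NZCV=0010
5: · SUBEQ
6: · SUBCC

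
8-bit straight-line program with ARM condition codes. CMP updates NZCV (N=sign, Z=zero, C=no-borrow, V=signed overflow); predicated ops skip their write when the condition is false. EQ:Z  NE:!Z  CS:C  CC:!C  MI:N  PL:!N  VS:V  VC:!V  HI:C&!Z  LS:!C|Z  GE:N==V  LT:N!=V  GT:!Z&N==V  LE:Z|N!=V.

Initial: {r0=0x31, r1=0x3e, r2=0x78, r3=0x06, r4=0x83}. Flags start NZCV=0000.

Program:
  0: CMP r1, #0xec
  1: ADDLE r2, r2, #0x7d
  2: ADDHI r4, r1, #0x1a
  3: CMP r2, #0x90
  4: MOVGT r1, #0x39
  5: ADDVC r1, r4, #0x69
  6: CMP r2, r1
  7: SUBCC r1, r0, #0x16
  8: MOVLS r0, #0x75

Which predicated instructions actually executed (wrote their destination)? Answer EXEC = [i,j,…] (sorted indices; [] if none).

0: ✓ CMP  NZCV=0000
1: · ADDLE
2: · ADDHI
3: ✓ CMP  NZCV=1001
4: ✓ MOVGT  r1←0x39
5: · ADDVC
6: ✓ CMP  NZCV=0010
7: · SUBCC
8: · MOVLS

EXEC = [4]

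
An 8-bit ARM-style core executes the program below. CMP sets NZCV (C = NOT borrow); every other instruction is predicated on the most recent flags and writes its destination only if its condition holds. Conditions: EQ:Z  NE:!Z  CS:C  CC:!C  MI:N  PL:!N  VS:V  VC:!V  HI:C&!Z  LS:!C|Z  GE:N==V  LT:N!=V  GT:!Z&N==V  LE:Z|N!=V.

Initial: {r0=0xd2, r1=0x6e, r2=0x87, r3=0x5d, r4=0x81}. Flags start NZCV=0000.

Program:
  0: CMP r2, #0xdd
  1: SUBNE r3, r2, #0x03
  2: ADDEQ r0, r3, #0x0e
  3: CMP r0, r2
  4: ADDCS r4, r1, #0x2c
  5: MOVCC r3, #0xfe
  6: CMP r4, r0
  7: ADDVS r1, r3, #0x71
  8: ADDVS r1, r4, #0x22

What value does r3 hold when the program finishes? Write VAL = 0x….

VAL = 0x84

[0] flags=1000 → (cmp)
[1] flags=1000 NE?T → r3=0x84
[2] flags=1000 EQ?F → skip
[3] flags=0010 → (cmp)
[4] flags=0010 CS?T → r4=0x9a
[5] flags=0010 CC?F → skip
[6] flags=1000 → (cmp)
[7] flags=1000 VS?F → skip
[8] flags=1000 VS?F → skip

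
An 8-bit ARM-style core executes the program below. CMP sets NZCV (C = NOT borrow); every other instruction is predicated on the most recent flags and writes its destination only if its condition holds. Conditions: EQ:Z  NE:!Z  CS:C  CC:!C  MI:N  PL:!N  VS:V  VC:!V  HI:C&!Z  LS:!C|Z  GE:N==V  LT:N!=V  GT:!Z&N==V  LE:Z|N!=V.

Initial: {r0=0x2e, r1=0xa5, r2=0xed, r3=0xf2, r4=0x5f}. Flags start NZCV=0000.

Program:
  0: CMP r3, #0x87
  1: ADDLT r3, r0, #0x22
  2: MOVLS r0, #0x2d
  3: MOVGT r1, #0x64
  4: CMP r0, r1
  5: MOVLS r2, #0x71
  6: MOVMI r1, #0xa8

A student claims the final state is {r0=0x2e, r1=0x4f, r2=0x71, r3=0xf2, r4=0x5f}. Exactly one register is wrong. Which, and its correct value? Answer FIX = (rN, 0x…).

FIX = (r1, 0xa8)

0: ✓ CMP  NZCV=0010
1: · ADDLT
2: · MOVLS
3: ✓ MOVGT  r1←0x64
4: ✓ CMP  NZCV=1000
5: ✓ MOVLS  r2←0x71
6: ✓ MOVMI  r1←0xa8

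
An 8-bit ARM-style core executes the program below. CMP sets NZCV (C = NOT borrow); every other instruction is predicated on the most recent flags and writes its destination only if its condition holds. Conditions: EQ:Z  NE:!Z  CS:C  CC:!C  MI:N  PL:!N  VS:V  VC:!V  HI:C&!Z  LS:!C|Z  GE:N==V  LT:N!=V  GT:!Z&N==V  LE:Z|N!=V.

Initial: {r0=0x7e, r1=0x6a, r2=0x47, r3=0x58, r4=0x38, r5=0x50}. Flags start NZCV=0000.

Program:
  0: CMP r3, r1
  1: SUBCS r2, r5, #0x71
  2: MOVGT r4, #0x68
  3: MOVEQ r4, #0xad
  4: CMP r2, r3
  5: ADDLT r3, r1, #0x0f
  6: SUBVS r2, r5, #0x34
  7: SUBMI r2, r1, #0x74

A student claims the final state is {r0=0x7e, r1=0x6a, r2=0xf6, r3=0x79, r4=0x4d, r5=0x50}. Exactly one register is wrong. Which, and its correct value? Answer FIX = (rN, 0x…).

FIX = (r4, 0x38)

[0] flags=1000 → (cmp)
[1] flags=1000 CS?F → skip
[2] flags=1000 GT?F → skip
[3] flags=1000 EQ?F → skip
[4] flags=1000 → (cmp)
[5] flags=1000 LT?T → r3=0x79
[6] flags=1000 VS?F → skip
[7] flags=1000 MI?T → r2=0xf6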